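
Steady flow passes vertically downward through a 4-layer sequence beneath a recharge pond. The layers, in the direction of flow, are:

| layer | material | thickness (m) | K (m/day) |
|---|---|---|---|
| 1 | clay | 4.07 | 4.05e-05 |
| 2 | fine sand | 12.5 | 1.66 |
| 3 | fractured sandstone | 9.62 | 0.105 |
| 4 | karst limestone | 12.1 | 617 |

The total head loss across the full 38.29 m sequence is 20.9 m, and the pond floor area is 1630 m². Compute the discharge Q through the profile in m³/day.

Flow is perpendicular to layering, so the layers act in series and the equivalent K is the thickness-weighted harmonic mean.
Total thickness L = 4.07 + 12.5 + 9.62 + 12.1 = 38.29 m.
Σ(b_i/K_i) = 4.07/4.05e-05 + 12.5/1.66 + 9.62/0.105 + 12.1/617 = 1.006e+05 d.
K_eq = L / Σ(b_i/K_i) = 38.29 / 1.006e+05 = 0.0003806 m/day.
Q = K_eq · A · (Δh/L) = 0.0003806 × 1630 × (20.9/38.29) = 0.3387 m³/day.

0.339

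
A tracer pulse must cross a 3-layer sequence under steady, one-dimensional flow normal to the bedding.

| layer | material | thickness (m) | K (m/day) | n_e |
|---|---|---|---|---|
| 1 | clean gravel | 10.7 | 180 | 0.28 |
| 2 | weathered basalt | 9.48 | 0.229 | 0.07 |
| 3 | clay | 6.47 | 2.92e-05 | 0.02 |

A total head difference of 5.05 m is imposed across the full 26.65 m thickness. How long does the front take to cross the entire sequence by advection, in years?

455

With flow normal to the layers, continuity requires the same specific discharge q through every layer.
Σ(b_i/K_i) = 10.7/180 + 9.48/0.229 + 6.47/2.92e-05 = 2.216e+05 d.
q = Δh / Σ(b_i/K_i) = 5.05 / 2.216e+05 = 2.279e-05 m/day.
In each layer the seepage velocity is v_i = q/n_i, so the layer transit time is t_i = b_i·n_i / q:
  layer 1 (clean gravel): t_1 = 10.7 × 0.28 / 2.279e-05 = 1.315e+05 d
  layer 2 (weathered basalt): t_2 = 9.48 × 0.07 / 2.279e-05 = 29122 d
  layer 3 (clay): t_3 = 6.47 × 0.02 / 2.279e-05 = 5679 d
Total t = Σ t_i = 1.663e+05 days = 455.2 years.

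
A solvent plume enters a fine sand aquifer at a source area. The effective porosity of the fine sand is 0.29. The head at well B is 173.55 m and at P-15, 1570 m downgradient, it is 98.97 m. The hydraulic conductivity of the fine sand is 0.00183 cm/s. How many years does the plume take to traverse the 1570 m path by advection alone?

Convert K: 0.00183 cm/s × 864 = 1.581 m/day.
Hydraulic gradient i = (173.55 − 98.97) / 1570 = 74.58 / 1570 = 0.04750.
Darcy flux q = K · i = 1.581 × 0.04750 = 0.07511 m/day.
Seepage velocity v = q / n_e = 0.07511 / 0.29 = 0.2590 m/day.
Travel time t = L / v = 1570 / 0.2590 = 6062 days = 16.60 years.

16.6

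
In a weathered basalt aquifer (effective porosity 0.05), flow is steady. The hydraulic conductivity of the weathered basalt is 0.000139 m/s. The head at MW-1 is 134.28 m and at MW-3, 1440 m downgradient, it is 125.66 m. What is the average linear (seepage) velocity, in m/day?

Convert K: 0.000139 m/s × 86400 = 12.01 m/day.
Hydraulic gradient i = (134.28 − 125.66) / 1440 = 8.62 / 1440 = 0.005986.
Darcy flux q = K · i = 12.01 × 0.005986 = 0.07189 m/day.
Seepage velocity v = q / n_e = 0.07189 / 0.05 = 1.438 m/day.

1.44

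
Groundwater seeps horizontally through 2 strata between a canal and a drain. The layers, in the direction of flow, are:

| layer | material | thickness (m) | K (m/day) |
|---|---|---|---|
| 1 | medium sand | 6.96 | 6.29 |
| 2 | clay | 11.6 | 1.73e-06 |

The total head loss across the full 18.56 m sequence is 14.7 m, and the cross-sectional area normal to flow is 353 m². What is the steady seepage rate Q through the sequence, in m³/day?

0.000774

Flow is perpendicular to layering, so the layers act in series and the equivalent K is the thickness-weighted harmonic mean.
Total thickness L = 6.96 + 11.6 = 18.56 m.
Σ(b_i/K_i) = 6.96/6.29 + 11.6/1.73e-06 = 6.705e+06 d.
K_eq = L / Σ(b_i/K_i) = 18.56 / 6.705e+06 = 2.768e-06 m/day.
Q = K_eq · A · (Δh/L) = 2.768e-06 × 353 × (14.7/18.56) = 0.0007739 m³/day.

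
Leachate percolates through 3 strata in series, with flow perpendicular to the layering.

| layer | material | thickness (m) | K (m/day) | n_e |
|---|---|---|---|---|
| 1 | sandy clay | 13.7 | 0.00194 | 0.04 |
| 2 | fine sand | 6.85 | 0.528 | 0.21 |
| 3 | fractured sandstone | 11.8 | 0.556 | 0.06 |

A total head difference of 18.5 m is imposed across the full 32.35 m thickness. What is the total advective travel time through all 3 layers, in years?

2.83

With flow normal to the layers, continuity requires the same specific discharge q through every layer.
Σ(b_i/K_i) = 13.7/0.00194 + 6.85/0.528 + 11.8/0.556 = 7096 d.
q = Δh / Σ(b_i/K_i) = 18.5 / 7096 = 0.002607 m/day.
In each layer the seepage velocity is v_i = q/n_i, so the layer transit time is t_i = b_i·n_i / q:
  layer 1 (sandy clay): t_1 = 13.7 × 0.04 / 0.002607 = 210.2 d
  layer 2 (fine sand): t_2 = 6.85 × 0.21 / 0.002607 = 551.8 d
  layer 3 (fractured sandstone): t_3 = 11.8 × 0.06 / 0.002607 = 271.6 d
Total t = Σ t_i = 1034 days = 2.830 years.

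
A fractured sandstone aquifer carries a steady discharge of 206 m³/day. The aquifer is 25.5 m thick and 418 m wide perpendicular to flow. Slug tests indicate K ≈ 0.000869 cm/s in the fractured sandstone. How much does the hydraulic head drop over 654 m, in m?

Convert K: 0.000869 cm/s × 864 = 0.7508 m/day.
Cross-sectional area A = 418 × 25.5 = 10659 m².
From Q = K·A·i, i = Q / (K·A) = 206 / (0.7508 × 10659) = 0.02574.
Head loss Δh = i · L = 0.02574 × 654 = 16.83 m.

16.8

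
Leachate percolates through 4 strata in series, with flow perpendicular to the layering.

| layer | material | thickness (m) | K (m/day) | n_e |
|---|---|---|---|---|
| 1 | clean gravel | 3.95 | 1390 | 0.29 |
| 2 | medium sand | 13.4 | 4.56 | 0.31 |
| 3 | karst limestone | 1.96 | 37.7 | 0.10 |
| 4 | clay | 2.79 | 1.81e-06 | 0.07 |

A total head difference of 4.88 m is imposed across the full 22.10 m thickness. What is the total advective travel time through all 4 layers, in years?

4920

With flow normal to the layers, continuity requires the same specific discharge q through every layer.
Σ(b_i/K_i) = 3.95/1390 + 13.4/4.56 + 1.96/37.7 + 2.79/1.81e-06 = 1.541e+06 d.
q = Δh / Σ(b_i/K_i) = 4.88 / 1.541e+06 = 3.166e-06 m/day.
In each layer the seepage velocity is v_i = q/n_i, so the layer transit time is t_i = b_i·n_i / q:
  layer 1 (clean gravel): t_1 = 3.95 × 0.29 / 3.166e-06 = 3.618e+05 d
  layer 2 (medium sand): t_2 = 13.4 × 0.31 / 3.166e-06 = 1.312e+06 d
  layer 3 (karst limestone): t_3 = 1.96 × 0.10 / 3.166e-06 = 61910 d
  layer 4 (clay): t_4 = 2.79 × 0.07 / 3.166e-06 = 61689 d
Total t = Σ t_i = 1.798e+06 days = 4921 years.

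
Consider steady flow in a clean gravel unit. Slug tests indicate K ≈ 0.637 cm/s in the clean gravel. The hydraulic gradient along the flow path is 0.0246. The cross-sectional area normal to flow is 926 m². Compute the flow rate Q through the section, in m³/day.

Convert K: 0.637 cm/s × 864 = 550.4 m/day.
Hydraulic gradient i = 0.0246.
Darcy's law: Q = K · A · i = 550.4 × 926.0 × 0.02460 = 12537 m³/day.

12500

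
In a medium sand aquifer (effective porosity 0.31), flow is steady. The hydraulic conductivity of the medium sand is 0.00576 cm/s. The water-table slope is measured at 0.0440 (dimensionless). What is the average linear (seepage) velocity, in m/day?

Convert K: 0.00576 cm/s × 864 = 4.977 m/day.
Hydraulic gradient i = 0.0440.
Darcy flux q = K · i = 4.977 × 0.04400 = 0.2190 m/day.
Seepage velocity v = q / n_e = 0.2190 / 0.31 = 0.7064 m/day.

0.706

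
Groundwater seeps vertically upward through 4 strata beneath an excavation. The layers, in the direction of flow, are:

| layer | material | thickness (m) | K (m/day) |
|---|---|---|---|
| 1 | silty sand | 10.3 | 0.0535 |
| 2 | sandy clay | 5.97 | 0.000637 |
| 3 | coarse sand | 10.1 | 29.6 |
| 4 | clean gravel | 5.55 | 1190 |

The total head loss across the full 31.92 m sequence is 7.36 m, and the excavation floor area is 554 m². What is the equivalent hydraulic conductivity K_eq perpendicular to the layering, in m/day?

Flow is perpendicular to layering, so the layers act in series and the equivalent K is the thickness-weighted harmonic mean.
Total thickness L = 10.3 + 5.97 + 10.1 + 5.55 = 31.92 m.
Σ(b_i/K_i) = 10.3/0.0535 + 5.97/0.000637 + 10.1/29.6 + 5.55/1190 = 9565 d.
K_eq = L / Σ(b_i/K_i) = 31.92 / 9565 = 0.003337 m/day.

0.00334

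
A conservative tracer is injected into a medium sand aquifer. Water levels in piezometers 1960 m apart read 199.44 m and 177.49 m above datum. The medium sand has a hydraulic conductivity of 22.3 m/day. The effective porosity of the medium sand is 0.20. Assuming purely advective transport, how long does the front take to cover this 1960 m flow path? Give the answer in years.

4.30

Hydraulic gradient i = (199.44 − 177.49) / 1960 = 21.95 / 1960 = 0.01120.
Darcy flux q = K · i = 22.30 × 0.01120 = 0.2497 m/day.
Seepage velocity v = q / n_e = 0.2497 / 0.20 = 1.249 m/day.
Travel time t = L / v = 1960 / 1.249 = 1570 days = 4.297 years.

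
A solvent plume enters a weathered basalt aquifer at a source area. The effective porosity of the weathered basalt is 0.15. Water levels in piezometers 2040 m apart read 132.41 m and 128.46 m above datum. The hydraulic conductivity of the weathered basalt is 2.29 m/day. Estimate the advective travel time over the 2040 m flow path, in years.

Hydraulic gradient i = (132.41 − 128.46) / 2040 = 3.95 / 2040 = 0.001936.
Darcy flux q = K · i = 2.290 × 0.001936 = 0.004434 m/day.
Seepage velocity v = q / n_e = 0.004434 / 0.15 = 0.02956 m/day.
Travel time t = L / v = 2040 / 0.02956 = 69011 days = 188.9 years.

189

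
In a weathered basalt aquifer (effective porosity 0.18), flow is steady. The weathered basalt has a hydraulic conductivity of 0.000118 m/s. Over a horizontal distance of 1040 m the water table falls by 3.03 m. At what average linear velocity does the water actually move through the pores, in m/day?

0.165

Convert K: 0.000118 m/s × 86400 = 10.20 m/day.
Hydraulic gradient i = Δh / L = 3.03 / 1040 = 0.002913.
Darcy flux q = K · i = 10.20 × 0.002913 = 0.02970 m/day.
Seepage velocity v = q / n_e = 0.02970 / 0.18 = 0.1650 m/day.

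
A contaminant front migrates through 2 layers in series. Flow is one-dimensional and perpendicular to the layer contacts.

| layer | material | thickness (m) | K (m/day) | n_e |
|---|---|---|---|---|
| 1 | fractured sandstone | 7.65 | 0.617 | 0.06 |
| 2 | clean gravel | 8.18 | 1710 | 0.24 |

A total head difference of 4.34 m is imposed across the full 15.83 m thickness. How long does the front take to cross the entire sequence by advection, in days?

6.92

With flow normal to the layers, continuity requires the same specific discharge q through every layer.
Σ(b_i/K_i) = 7.65/0.617 + 8.18/1710 = 12.40 d.
q = Δh / Σ(b_i/K_i) = 4.34 / 12.40 = 0.3499 m/day.
In each layer the seepage velocity is v_i = q/n_i, so the layer transit time is t_i = b_i·n_i / q:
  layer 1 (fractured sandstone): t_1 = 7.65 × 0.06 / 0.3499 = 1.312 d
  layer 2 (clean gravel): t_2 = 8.18 × 0.24 / 0.3499 = 5.611 d
Total t = Σ t_i = 6.923 days.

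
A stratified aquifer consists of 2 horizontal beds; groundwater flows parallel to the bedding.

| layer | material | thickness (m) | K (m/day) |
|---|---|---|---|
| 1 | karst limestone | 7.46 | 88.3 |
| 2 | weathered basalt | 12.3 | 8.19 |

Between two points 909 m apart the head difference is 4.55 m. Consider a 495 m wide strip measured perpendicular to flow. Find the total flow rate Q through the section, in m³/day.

Flow is parallel to layering, so each bed carries its own Darcy discharge and the transmissivities add.
Σ(K_i·b_i) = 88.3×7.46 + 8.19×12.3 = 759.5 m²/day.
Hydraulic gradient i = Δh / L = 4.55 / 909 = 0.005006.
Q = Σ(K_i·b_i) · W · i = 759.5 × 495 × 0.005006 = 1882 m³/day.

1880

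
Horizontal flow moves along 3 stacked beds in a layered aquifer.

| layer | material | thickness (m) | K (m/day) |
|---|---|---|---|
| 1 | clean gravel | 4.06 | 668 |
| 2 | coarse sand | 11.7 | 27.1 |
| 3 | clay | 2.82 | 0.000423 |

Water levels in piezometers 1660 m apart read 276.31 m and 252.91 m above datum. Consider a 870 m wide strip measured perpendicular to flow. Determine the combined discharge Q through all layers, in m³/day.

Flow is parallel to layering, so each bed carries its own Darcy discharge and the transmissivities add.
Σ(K_i·b_i) = 668×4.06 + 27.1×11.7 + 0.000423×2.82 = 3029 m²/day.
Hydraulic gradient i = (276.31 − 252.91) / 1660 = 23.4 / 1660 = 0.01410.
Q = Σ(K_i·b_i) · W · i = 3029 × 870 × 0.01410 = 37149 m³/day.

37100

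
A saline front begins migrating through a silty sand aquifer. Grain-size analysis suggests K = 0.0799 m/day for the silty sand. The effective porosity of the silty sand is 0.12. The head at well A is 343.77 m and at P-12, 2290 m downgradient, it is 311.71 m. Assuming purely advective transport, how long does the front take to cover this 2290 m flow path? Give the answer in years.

Hydraulic gradient i = (343.77 − 311.71) / 2290 = 32.06 / 2290 = 0.01400.
Darcy flux q = K · i = 0.07990 × 0.01400 = 0.001119 m/day.
Seepage velocity v = q / n_e = 0.001119 / 0.12 = 0.009322 m/day.
Travel time t = L / v = 2290 / 0.009322 = 2.457e+05 days = 672.6 years.

673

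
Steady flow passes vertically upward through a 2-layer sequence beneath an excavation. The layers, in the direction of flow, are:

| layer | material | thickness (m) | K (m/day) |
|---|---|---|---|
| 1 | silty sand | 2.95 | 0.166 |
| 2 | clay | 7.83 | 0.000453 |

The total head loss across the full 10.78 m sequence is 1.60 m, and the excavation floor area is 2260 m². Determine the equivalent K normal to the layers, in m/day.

0.000623

Flow is perpendicular to layering, so the layers act in series and the equivalent K is the thickness-weighted harmonic mean.
Total thickness L = 2.95 + 7.83 = 10.78 m.
Σ(b_i/K_i) = 2.95/0.166 + 7.83/0.000453 = 17303 d.
K_eq = L / Σ(b_i/K_i) = 10.78 / 17303 = 0.0006230 m/day.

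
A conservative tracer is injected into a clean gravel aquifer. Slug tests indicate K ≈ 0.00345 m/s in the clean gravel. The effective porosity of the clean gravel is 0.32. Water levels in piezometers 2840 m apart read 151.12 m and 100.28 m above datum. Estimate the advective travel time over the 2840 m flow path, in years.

0.466

Convert K: 0.00345 m/s × 86400 = 298.1 m/day.
Hydraulic gradient i = (151.12 − 100.28) / 2840 = 50.84 / 2840 = 0.01790.
Darcy flux q = K · i = 298.1 × 0.01790 = 5.336 m/day.
Seepage velocity v = q / n_e = 5.336 / 0.32 = 16.68 m/day.
Travel time t = L / v = 2840 / 16.68 = 170.3 days = 0.4663 years.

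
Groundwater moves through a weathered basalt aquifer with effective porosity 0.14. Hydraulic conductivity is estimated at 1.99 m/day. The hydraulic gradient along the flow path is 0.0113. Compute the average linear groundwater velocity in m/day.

0.161

Hydraulic gradient i = 0.0113.
Darcy flux q = K · i = 1.990 × 0.01130 = 0.02249 m/day.
Seepage velocity v = q / n_e = 0.02249 / 0.14 = 0.1606 m/day.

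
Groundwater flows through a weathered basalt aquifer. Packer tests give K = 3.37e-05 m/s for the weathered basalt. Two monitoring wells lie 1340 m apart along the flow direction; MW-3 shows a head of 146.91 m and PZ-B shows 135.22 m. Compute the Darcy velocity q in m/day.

0.0254

Convert K: 3.37e-05 m/s × 86400 = 2.912 m/day.
Hydraulic gradient i = (146.91 − 135.22) / 1340 = 11.69 / 1340 = 0.008724.
Specific discharge q = K · i = 2.912 × 0.008724 = 0.02540 m/day.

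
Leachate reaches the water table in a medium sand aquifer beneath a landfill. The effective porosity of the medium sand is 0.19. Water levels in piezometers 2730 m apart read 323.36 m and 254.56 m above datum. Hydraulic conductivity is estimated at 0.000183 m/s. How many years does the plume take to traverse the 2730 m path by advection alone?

3.56

Convert K: 0.000183 m/s × 86400 = 15.81 m/day.
Hydraulic gradient i = (323.36 − 254.56) / 2730 = 68.8 / 2730 = 0.02520.
Darcy flux q = K · i = 15.81 × 0.02520 = 0.3985 m/day.
Seepage velocity v = q / n_e = 0.3985 / 0.19 = 2.097 m/day.
Travel time t = L / v = 2730 / 2.097 = 1302 days = 3.564 years.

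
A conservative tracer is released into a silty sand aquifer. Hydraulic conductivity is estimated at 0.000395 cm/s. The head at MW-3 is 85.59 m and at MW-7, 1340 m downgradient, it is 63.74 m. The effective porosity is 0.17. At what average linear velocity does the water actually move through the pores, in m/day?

Convert K: 0.000395 cm/s × 864 = 0.3413 m/day.
Hydraulic gradient i = (85.59 − 63.74) / 1340 = 21.85 / 1340 = 0.01631.
Darcy flux q = K · i = 0.3413 × 0.01631 = 0.005565 m/day.
Seepage velocity v = q / n_e = 0.005565 / 0.17 = 0.03273 m/day.

0.0327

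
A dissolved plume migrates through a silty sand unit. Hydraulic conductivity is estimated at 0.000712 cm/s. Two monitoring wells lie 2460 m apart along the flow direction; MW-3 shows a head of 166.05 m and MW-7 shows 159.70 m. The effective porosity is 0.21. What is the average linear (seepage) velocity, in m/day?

0.00756

Convert K: 0.000712 cm/s × 864 = 0.6152 m/day.
Hydraulic gradient i = (166.05 − 159.70) / 2460 = 6.35 / 2460 = 0.002581.
Darcy flux q = K · i = 0.6152 × 0.002581 = 0.001588 m/day.
Seepage velocity v = q / n_e = 0.001588 / 0.21 = 0.007562 m/day.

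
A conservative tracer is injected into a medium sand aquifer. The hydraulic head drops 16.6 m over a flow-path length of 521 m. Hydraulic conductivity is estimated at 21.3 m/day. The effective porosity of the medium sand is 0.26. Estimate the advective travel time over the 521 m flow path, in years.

0.546

Hydraulic gradient i = Δh / L = 16.6 / 521 = 0.03186.
Darcy flux q = K · i = 21.30 × 0.03186 = 0.6787 m/day.
Seepage velocity v = q / n_e = 0.6787 / 0.26 = 2.610 m/day.
Travel time t = L / v = 521 / 2.610 = 199.6 days = 0.5465 years.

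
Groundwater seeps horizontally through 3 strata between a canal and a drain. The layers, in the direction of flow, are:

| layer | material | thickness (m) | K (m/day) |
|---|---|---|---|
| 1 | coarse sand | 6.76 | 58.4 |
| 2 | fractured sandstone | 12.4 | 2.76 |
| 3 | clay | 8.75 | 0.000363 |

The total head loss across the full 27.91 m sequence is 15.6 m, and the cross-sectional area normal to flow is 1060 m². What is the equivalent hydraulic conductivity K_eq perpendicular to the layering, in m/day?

0.00116

Flow is perpendicular to layering, so the layers act in series and the equivalent K is the thickness-weighted harmonic mean.
Total thickness L = 6.76 + 12.4 + 8.75 = 27.91 m.
Σ(b_i/K_i) = 6.76/58.4 + 12.4/2.76 + 8.75/0.000363 = 24109 d.
K_eq = L / Σ(b_i/K_i) = 27.91 / 24109 = 0.001158 m/day.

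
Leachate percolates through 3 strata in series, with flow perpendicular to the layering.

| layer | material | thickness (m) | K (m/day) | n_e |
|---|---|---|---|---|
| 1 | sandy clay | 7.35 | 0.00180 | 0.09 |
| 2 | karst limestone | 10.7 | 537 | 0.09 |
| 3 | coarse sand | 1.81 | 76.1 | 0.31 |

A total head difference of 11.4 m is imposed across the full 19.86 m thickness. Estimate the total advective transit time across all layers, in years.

2.14

With flow normal to the layers, continuity requires the same specific discharge q through every layer.
Σ(b_i/K_i) = 7.35/0.00180 + 10.7/537 + 1.81/76.1 = 4083 d.
q = Δh / Σ(b_i/K_i) = 11.4 / 4083 = 0.002792 m/day.
In each layer the seepage velocity is v_i = q/n_i, so the layer transit time is t_i = b_i·n_i / q:
  layer 1 (sandy clay): t_1 = 7.35 × 0.09 / 0.002792 = 236.9 d
  layer 2 (karst limestone): t_2 = 10.7 × 0.09 / 0.002792 = 344.9 d
  layer 3 (coarse sand): t_3 = 1.81 × 0.31 / 0.002792 = 201.0 d
Total t = Σ t_i = 782.9 days = 2.143 years.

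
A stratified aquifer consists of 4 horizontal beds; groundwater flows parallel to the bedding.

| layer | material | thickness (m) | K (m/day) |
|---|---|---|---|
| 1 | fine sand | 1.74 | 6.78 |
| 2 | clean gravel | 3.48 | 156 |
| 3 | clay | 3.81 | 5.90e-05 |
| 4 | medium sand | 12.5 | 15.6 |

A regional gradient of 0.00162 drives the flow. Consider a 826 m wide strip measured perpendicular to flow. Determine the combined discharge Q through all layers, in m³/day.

1000

Flow is parallel to layering, so each bed carries its own Darcy discharge and the transmissivities add.
Σ(K_i·b_i) = 6.78×1.74 + 156×3.48 + 5.90e-05×3.81 + 15.6×12.5 = 749.7 m²/day.
Hydraulic gradient i = 0.00162.
Q = Σ(K_i·b_i) · W · i = 749.7 × 826 × 0.001620 = 1003 m³/day.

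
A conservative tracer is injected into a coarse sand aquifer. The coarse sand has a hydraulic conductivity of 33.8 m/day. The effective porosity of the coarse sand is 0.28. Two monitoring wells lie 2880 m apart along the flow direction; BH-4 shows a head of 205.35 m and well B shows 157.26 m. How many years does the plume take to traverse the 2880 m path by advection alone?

3.91

Hydraulic gradient i = (205.35 − 157.26) / 2880 = 48.09 / 2880 = 0.01670.
Darcy flux q = K · i = 33.80 × 0.01670 = 0.5644 m/day.
Seepage velocity v = q / n_e = 0.5644 / 0.28 = 2.016 m/day.
Travel time t = L / v = 2880 / 2.016 = 1429 days = 3.912 years.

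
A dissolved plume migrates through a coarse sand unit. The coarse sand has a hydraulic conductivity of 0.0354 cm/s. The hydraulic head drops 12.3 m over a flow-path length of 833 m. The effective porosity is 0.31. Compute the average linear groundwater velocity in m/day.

1.46

Convert K: 0.0354 cm/s × 864 = 30.59 m/day.
Hydraulic gradient i = Δh / L = 12.3 / 833 = 0.01477.
Darcy flux q = K · i = 30.59 × 0.01477 = 0.4516 m/day.
Seepage velocity v = q / n_e = 0.4516 / 0.31 = 1.457 m/day.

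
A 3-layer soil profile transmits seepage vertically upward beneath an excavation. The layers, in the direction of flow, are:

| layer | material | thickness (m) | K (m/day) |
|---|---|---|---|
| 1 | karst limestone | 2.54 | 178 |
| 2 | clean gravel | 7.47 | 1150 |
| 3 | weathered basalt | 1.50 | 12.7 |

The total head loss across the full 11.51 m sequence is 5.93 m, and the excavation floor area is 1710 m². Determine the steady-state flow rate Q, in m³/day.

73000

Flow is perpendicular to layering, so the layers act in series and the equivalent K is the thickness-weighted harmonic mean.
Total thickness L = 2.54 + 7.47 + 1.50 = 11.51 m.
Σ(b_i/K_i) = 2.54/178 + 7.47/1150 + 1.50/12.7 = 0.1389 d.
K_eq = L / Σ(b_i/K_i) = 11.51 / 0.1389 = 82.88 m/day.
Q = K_eq · A · (Δh/L) = 82.88 × 1710 × (5.93/11.51) = 73017 m³/day.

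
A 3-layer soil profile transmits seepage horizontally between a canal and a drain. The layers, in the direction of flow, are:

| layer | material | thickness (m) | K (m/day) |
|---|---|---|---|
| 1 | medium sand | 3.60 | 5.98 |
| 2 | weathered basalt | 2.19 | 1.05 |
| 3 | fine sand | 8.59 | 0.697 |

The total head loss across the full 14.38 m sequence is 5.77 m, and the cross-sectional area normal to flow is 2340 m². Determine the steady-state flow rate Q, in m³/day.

Flow is perpendicular to layering, so the layers act in series and the equivalent K is the thickness-weighted harmonic mean.
Total thickness L = 3.60 + 2.19 + 8.59 = 14.38 m.
Σ(b_i/K_i) = 3.60/5.98 + 2.19/1.05 + 8.59/0.697 = 15.01 d.
K_eq = L / Σ(b_i/K_i) = 14.38 / 15.01 = 0.9579 m/day.
Q = K_eq · A · (Δh/L) = 0.9579 × 2340 × (5.77/14.38) = 899.4 m³/day.

899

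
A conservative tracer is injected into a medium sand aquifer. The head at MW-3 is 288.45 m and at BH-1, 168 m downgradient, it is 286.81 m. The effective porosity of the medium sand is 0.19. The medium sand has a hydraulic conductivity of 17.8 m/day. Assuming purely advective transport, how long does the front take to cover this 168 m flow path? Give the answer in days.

Hydraulic gradient i = (288.45 − 286.81) / 168 = 1.64 / 168 = 0.009762.
Darcy flux q = K · i = 17.80 × 0.009762 = 0.1738 m/day.
Seepage velocity v = q / n_e = 0.1738 / 0.19 = 0.9145 m/day.
Travel time t = L / v = 168 / 0.9145 = 183.7 days.

184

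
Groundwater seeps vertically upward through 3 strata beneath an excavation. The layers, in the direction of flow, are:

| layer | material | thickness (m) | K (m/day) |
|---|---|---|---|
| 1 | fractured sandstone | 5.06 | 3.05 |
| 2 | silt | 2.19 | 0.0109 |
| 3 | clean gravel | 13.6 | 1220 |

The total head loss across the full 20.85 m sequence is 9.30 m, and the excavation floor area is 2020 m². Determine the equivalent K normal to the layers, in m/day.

0.103

Flow is perpendicular to layering, so the layers act in series and the equivalent K is the thickness-weighted harmonic mean.
Total thickness L = 5.06 + 2.19 + 13.6 = 20.85 m.
Σ(b_i/K_i) = 5.06/3.05 + 2.19/0.0109 + 13.6/1220 = 202.6 d.
K_eq = L / Σ(b_i/K_i) = 20.85 / 202.6 = 0.1029 m/day.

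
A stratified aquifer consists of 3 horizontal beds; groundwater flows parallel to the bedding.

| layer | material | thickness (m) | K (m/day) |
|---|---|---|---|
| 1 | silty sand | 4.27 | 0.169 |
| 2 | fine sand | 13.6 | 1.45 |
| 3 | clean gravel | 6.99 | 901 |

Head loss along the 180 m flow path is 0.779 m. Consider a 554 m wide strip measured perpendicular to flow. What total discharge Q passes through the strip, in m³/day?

Flow is parallel to layering, so each bed carries its own Darcy discharge and the transmissivities add.
Σ(K_i·b_i) = 0.169×4.27 + 1.45×13.6 + 901×6.99 = 6318 m²/day.
Hydraulic gradient i = Δh / L = 0.779 / 180 = 0.004328.
Q = Σ(K_i·b_i) · W · i = 6318 × 554 × 0.004328 = 15149 m³/day.

15100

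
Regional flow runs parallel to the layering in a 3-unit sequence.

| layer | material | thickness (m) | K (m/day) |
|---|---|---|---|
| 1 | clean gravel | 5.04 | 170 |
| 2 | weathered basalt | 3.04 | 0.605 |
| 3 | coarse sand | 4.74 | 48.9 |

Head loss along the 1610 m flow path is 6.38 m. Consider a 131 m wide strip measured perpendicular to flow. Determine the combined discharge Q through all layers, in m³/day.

Flow is parallel to layering, so each bed carries its own Darcy discharge and the transmissivities add.
Σ(K_i·b_i) = 170×5.04 + 0.605×3.04 + 48.9×4.74 = 1090 m²/day.
Hydraulic gradient i = Δh / L = 6.38 / 1610 = 0.003963.
Q = Σ(K_i·b_i) · W · i = 1090 × 131 × 0.003963 = 566.1 m³/day.

566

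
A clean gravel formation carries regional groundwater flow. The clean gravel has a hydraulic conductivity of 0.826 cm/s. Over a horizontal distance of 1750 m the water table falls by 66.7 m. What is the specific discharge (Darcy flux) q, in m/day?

27.2

Convert K: 0.826 cm/s × 864 = 713.7 m/day.
Hydraulic gradient i = Δh / L = 66.7 / 1750 = 0.03811.
Specific discharge q = K · i = 713.7 × 0.03811 = 27.20 m/day.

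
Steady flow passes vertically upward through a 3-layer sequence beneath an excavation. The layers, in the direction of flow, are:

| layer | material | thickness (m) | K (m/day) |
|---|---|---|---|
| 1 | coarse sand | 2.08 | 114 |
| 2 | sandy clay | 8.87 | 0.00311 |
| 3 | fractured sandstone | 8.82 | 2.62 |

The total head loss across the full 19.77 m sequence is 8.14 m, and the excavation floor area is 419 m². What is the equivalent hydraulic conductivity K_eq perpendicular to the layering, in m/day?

0.00692

Flow is perpendicular to layering, so the layers act in series and the equivalent K is the thickness-weighted harmonic mean.
Total thickness L = 2.08 + 8.87 + 8.82 = 19.77 m.
Σ(b_i/K_i) = 2.08/114 + 8.87/0.00311 + 8.82/2.62 = 2855 d.
K_eq = L / Σ(b_i/K_i) = 19.77 / 2855 = 0.006924 m/day.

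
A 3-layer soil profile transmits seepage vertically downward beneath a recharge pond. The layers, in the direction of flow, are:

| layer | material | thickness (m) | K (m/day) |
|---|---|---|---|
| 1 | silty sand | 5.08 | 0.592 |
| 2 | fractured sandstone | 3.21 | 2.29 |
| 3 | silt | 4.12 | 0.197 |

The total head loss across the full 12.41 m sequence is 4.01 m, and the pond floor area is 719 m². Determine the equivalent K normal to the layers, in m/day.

Flow is perpendicular to layering, so the layers act in series and the equivalent K is the thickness-weighted harmonic mean.
Total thickness L = 5.08 + 3.21 + 4.12 = 12.41 m.
Σ(b_i/K_i) = 5.08/0.592 + 3.21/2.29 + 4.12/0.197 = 30.90 d.
K_eq = L / Σ(b_i/K_i) = 12.41 / 30.90 = 0.4017 m/day.

0.402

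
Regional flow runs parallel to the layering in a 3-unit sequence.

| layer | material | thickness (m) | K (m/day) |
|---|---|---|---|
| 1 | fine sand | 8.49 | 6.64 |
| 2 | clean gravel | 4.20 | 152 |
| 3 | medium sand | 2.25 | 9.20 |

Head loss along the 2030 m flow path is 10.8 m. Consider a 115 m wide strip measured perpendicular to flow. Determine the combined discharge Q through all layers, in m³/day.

438

Flow is parallel to layering, so each bed carries its own Darcy discharge and the transmissivities add.
Σ(K_i·b_i) = 6.64×8.49 + 152×4.20 + 9.20×2.25 = 715.5 m²/day.
Hydraulic gradient i = Δh / L = 10.8 / 2030 = 0.005320.
Q = Σ(K_i·b_i) · W · i = 715.5 × 115 × 0.005320 = 437.7 m³/day.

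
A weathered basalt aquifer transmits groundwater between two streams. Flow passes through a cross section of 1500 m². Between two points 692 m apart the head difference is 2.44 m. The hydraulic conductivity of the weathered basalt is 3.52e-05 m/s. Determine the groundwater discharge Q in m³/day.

Convert K: 3.52e-05 m/s × 86400 = 3.041 m/day.
Hydraulic gradient i = Δh / L = 2.44 / 692 = 0.003526.
Darcy's law: Q = K · A · i = 3.041 × 1500 × 0.003526 = 16.09 m³/day.

16.1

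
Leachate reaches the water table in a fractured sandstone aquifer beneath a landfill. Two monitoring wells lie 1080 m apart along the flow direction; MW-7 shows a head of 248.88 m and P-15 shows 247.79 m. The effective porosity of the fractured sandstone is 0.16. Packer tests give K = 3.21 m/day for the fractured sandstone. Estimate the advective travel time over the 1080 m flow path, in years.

Hydraulic gradient i = (248.88 − 247.79) / 1080 = 1.09 / 1080 = 0.001009.
Darcy flux q = K · i = 3.210 × 0.001009 = 0.003240 m/day.
Seepage velocity v = q / n_e = 0.003240 / 0.16 = 0.02025 m/day.
Travel time t = L / v = 1080 / 0.02025 = 53338 days = 146.0 years.

146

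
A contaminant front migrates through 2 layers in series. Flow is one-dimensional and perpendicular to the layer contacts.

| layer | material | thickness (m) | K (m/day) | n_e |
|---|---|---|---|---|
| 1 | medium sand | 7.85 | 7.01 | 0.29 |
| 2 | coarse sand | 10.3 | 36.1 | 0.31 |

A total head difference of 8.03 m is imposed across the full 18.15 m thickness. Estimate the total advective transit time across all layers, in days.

0.957

With flow normal to the layers, continuity requires the same specific discharge q through every layer.
Σ(b_i/K_i) = 7.85/7.01 + 10.3/36.1 = 1.405 d.
q = Δh / Σ(b_i/K_i) = 8.03 / 1.405 = 5.715 m/day.
In each layer the seepage velocity is v_i = q/n_i, so the layer transit time is t_i = b_i·n_i / q:
  layer 1 (medium sand): t_1 = 7.85 × 0.29 / 5.715 = 0.3984 d
  layer 2 (coarse sand): t_2 = 10.3 × 0.31 / 5.715 = 0.5587 d
Total t = Σ t_i = 0.9571 days.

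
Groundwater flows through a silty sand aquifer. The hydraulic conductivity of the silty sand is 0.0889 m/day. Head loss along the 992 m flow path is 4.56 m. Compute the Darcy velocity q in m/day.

0.000409

Hydraulic gradient i = Δh / L = 4.56 / 992 = 0.004597.
Specific discharge q = K · i = 0.08890 × 0.004597 = 0.0004087 m/day.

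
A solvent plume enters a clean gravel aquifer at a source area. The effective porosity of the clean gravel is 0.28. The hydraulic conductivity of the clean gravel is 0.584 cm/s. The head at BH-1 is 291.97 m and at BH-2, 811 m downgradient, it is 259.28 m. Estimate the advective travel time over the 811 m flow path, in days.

Convert K: 0.584 cm/s × 864 = 504.6 m/day.
Hydraulic gradient i = (291.97 − 259.28) / 811 = 32.69 / 811 = 0.04031.
Darcy flux q = K · i = 504.6 × 0.04031 = 20.34 m/day.
Seepage velocity v = q / n_e = 20.34 / 0.28 = 72.64 m/day.
Travel time t = L / v = 811 / 72.64 = 11.16 days.

11.2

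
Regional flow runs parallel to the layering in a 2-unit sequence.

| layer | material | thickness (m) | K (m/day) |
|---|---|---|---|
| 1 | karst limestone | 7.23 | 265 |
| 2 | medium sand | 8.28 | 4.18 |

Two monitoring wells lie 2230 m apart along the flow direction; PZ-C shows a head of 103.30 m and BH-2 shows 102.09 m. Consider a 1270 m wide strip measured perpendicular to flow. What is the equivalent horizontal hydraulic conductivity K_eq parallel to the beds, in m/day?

Flow is parallel to layering, so each bed carries its own Darcy discharge and the transmissivities add.
Σ(K_i·b_i) = 265×7.23 + 4.18×8.28 = 1951 m²/day.
Total thickness b = 15.51 m, so K_eq = Σ(K_i·b_i)/b = 125.8 m/day.

126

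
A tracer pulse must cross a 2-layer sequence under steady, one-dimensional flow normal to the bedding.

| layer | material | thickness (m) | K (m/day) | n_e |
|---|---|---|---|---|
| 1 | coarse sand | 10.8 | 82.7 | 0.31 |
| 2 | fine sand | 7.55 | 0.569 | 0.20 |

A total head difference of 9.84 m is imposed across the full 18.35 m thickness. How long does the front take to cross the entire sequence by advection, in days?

With flow normal to the layers, continuity requires the same specific discharge q through every layer.
Σ(b_i/K_i) = 10.8/82.7 + 7.55/0.569 = 13.40 d.
q = Δh / Σ(b_i/K_i) = 9.84 / 13.40 = 0.7344 m/day.
In each layer the seepage velocity is v_i = q/n_i, so the layer transit time is t_i = b_i·n_i / q:
  layer 1 (coarse sand): t_1 = 10.8 × 0.31 / 0.7344 = 4.559 d
  layer 2 (fine sand): t_2 = 7.55 × 0.20 / 0.7344 = 2.056 d
Total t = Σ t_i = 6.615 days.

6.62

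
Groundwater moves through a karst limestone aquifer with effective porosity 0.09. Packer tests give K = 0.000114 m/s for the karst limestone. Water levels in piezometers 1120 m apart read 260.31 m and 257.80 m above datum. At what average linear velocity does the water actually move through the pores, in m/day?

Convert K: 0.000114 m/s × 86400 = 9.850 m/day.
Hydraulic gradient i = (260.31 − 257.80) / 1120 = 2.51 / 1120 = 0.002241.
Darcy flux q = K · i = 9.850 × 0.002241 = 0.02207 m/day.
Seepage velocity v = q / n_e = 0.02207 / 0.09 = 0.2453 m/day.

0.245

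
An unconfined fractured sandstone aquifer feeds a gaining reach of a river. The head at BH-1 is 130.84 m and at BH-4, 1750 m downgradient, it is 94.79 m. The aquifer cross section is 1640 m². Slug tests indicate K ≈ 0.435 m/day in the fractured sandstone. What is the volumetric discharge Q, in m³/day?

14.7

Hydraulic gradient i = (130.84 − 94.79) / 1750 = 36.05 / 1750 = 0.02060.
Darcy's law: Q = K · A · i = 0.4350 × 1640 × 0.02060 = 14.70 m³/day.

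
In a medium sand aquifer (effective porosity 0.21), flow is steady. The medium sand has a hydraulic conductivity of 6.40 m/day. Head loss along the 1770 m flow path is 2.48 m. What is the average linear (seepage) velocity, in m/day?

0.0427

Hydraulic gradient i = Δh / L = 2.48 / 1770 = 0.001401.
Darcy flux q = K · i = 6.400 × 0.001401 = 0.008967 m/day.
Seepage velocity v = q / n_e = 0.008967 / 0.21 = 0.04270 m/day.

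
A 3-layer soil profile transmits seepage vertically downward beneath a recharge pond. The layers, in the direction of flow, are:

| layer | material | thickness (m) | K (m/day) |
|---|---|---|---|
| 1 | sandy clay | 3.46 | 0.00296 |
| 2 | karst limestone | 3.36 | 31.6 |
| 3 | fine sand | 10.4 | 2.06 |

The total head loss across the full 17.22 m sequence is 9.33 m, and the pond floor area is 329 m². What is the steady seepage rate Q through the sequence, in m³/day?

Flow is perpendicular to layering, so the layers act in series and the equivalent K is the thickness-weighted harmonic mean.
Total thickness L = 3.46 + 3.36 + 10.4 = 17.22 m.
Σ(b_i/K_i) = 3.46/0.00296 + 3.36/31.6 + 10.4/2.06 = 1174 d.
K_eq = L / Σ(b_i/K_i) = 17.22 / 1174 = 0.01467 m/day.
Q = K_eq · A · (Δh/L) = 0.01467 × 329 × (9.33/17.22) = 2.614 m³/day.

2.61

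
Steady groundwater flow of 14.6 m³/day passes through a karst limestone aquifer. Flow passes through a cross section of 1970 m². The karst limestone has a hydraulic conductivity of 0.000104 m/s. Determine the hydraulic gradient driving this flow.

0.000825

Convert K: 0.000104 m/s × 86400 = 8.986 m/day.
From Q = K·A·i, i = Q / (K·A) = 14.6 / (8.986 × 1970) = 0.0008248.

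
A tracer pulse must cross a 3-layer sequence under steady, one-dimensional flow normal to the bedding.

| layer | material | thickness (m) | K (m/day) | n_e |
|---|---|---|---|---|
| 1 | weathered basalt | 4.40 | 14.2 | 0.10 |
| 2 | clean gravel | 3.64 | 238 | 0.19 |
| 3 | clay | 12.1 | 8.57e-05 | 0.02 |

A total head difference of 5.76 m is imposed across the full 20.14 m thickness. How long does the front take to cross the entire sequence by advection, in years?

With flow normal to the layers, continuity requires the same specific discharge q through every layer.
Σ(b_i/K_i) = 4.40/14.2 + 3.64/238 + 12.1/8.57e-05 = 1.412e+05 d.
q = Δh / Σ(b_i/K_i) = 5.76 / 1.412e+05 = 4.080e-05 m/day.
In each layer the seepage velocity is v_i = q/n_i, so the layer transit time is t_i = b_i·n_i / q:
  layer 1 (weathered basalt): t_1 = 4.40 × 0.10 / 4.080e-05 = 10785 d
  layer 2 (clean gravel): t_2 = 3.64 × 0.19 / 4.080e-05 = 16953 d
  layer 3 (clay): t_3 = 12.1 × 0.02 / 4.080e-05 = 5932 d
Total t = Σ t_i = 33670 days = 92.18 years.

92.2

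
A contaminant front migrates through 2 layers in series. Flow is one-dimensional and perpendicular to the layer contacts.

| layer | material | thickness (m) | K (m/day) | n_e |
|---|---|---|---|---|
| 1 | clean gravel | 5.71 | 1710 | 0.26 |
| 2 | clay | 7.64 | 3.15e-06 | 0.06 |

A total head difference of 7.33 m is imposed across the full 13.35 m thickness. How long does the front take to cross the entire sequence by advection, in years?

1760

With flow normal to the layers, continuity requires the same specific discharge q through every layer.
Σ(b_i/K_i) = 5.71/1710 + 7.64/3.15e-06 = 2.425e+06 d.
q = Δh / Σ(b_i/K_i) = 7.33 / 2.425e+06 = 3.022e-06 m/day.
In each layer the seepage velocity is v_i = q/n_i, so the layer transit time is t_i = b_i·n_i / q:
  layer 1 (clean gravel): t_1 = 5.71 × 0.26 / 3.022e-06 = 4.912e+05 d
  layer 2 (clay): t_2 = 7.64 × 0.06 / 3.022e-06 = 1.517e+05 d
Total t = Σ t_i = 6.429e+05 days = 1760 years.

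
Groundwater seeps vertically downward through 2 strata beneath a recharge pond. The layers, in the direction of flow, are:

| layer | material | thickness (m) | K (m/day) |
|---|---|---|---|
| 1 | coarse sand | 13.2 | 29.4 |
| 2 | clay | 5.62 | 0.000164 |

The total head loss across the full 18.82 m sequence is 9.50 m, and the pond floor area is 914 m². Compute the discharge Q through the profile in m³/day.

Flow is perpendicular to layering, so the layers act in series and the equivalent K is the thickness-weighted harmonic mean.
Total thickness L = 13.2 + 5.62 = 18.82 m.
Σ(b_i/K_i) = 13.2/29.4 + 5.62/0.000164 = 34269 d.
K_eq = L / Σ(b_i/K_i) = 18.82 / 34269 = 0.0005492 m/day.
Q = K_eq · A · (Δh/L) = 0.0005492 × 914 × (9.50/18.82) = 0.2534 m³/day.

0.253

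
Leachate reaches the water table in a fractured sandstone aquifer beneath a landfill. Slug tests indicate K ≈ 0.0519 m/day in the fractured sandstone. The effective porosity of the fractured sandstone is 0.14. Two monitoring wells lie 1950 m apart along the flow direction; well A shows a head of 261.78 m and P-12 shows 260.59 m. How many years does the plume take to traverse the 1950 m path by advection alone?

23600

Hydraulic gradient i = (261.78 − 260.59) / 1950 = 1.19 / 1950 = 0.0006103.
Darcy flux q = K · i = 0.05190 × 0.0006103 = 3.167e-05 m/day.
Seepage velocity v = q / n_e = 3.167e-05 / 0.14 = 0.0002262 m/day.
Travel time t = L / v = 1950 / 0.0002262 = 8.620e+06 days = 23599 years.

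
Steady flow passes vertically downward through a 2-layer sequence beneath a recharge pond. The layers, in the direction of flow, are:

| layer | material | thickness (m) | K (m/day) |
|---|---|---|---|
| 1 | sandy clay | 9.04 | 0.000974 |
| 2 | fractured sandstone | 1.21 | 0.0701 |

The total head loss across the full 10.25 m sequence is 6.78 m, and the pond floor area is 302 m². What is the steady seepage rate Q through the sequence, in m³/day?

Flow is perpendicular to layering, so the layers act in series and the equivalent K is the thickness-weighted harmonic mean.
Total thickness L = 9.04 + 1.21 = 10.25 m.
Σ(b_i/K_i) = 9.04/0.000974 + 1.21/0.0701 = 9299 d.
K_eq = L / Σ(b_i/K_i) = 10.25 / 9299 = 0.001102 m/day.
Q = K_eq · A · (Δh/L) = 0.001102 × 302 × (6.78/10.25) = 0.2202 m³/day.

0.220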